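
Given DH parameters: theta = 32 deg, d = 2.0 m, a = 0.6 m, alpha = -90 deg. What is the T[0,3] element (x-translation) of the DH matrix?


T[0,3] = a * cos(theta)
= 0.6 * cos(32 deg)
= 0.6 * 0.848
= 0.5088


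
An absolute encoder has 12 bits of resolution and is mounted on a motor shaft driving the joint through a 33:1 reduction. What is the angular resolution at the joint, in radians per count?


counts = 2^12 = 4096
effective counts at joint = 4096 * 33 = 135168
resolution = 2*pi / 135168
= 4.6484e-05 rad/count


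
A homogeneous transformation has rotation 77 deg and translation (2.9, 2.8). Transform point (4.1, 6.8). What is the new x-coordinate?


x' = cos(theta)*px - sin(theta)*py + tx
= 0.225*4.1 - 0.9744*6.8 + 2.9
= -2.8034


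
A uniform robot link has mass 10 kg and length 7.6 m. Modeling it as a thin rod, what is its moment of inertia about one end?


I = (1/3) * m * L^2
= (1/3) * 10 * 7.6^2
= 0.333333 * 10 * 57.76
= 192.5333 kg*m^2


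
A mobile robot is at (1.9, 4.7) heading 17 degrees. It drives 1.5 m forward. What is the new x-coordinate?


x_new = x0 + d*cos(theta)
= 1.9 + 1.5*cos(17)
= 1.9 + 1.4345
= 3.3345


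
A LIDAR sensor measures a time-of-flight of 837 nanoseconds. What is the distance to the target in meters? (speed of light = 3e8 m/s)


tof = 837 ns = 8.37e-07 s
dist = c * tof / 2
= 3e8 * 8.37e-07 / 2
= 125.55 m


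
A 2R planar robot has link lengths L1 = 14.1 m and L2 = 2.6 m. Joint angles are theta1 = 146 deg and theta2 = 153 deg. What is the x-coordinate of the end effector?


Convert angles to radians: theta1 = 2.5482, theta2 = 2.6704
x = L1*cos(theta1) + L2*cos(theta1+theta2)
x = -11.6894 + 1.2605
x = -10.4289


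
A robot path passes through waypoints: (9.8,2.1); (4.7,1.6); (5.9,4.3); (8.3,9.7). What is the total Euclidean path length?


Segment lengths:
  seg1 = sqrt((-5.1)^2 + (-0.5)^2) = 5.1245
  seg2 = sqrt((1.2)^2 + (2.7)^2) = 2.9547
  seg3 = sqrt((2.4)^2 + (5.4)^2) = 5.9093
Total = 13.9884


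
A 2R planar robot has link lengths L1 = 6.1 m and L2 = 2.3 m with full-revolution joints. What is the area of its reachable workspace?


r_max = L1 + L2 = 8.4 m
r_min = |L1 - L2| = 3.8 m
Area = pi*(r_max^2 - r_min^2)
= pi*(70.56 - 14.44)
= pi * 56.12
= 176.3062 m^2


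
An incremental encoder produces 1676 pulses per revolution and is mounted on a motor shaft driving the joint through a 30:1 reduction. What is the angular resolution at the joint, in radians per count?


counts per rev = 1676
effective counts at joint = 1676 * 30 = 50280
resolution = 2*pi / 50280
= 1.2496e-04 rad/count


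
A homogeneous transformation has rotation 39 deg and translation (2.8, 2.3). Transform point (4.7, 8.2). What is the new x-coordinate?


x' = cos(theta)*px - sin(theta)*py + tx
= 0.7771*4.7 - 0.6293*8.2 + 2.8
= 1.2922


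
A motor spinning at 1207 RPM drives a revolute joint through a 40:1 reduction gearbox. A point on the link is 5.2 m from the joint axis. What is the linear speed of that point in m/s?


omega_motor = 1207 * 2*pi/60 = 126.3967 rad/s
omega_joint = omega_motor / 40 = 3.1599 rad/s
v = omega_joint * r = 3.1599 * 5.2
= 16.4316 m/s


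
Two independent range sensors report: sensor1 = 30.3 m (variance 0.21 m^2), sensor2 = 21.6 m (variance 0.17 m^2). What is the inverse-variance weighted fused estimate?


w1 = (1/var1) / (1/var1 + 1/var2)
   = 4.7619 / (4.7619 + 5.8824) = 0.4474
w2 = 1 - w1 = 0.5526
fused = w1*s1 + w2*s2 = 13.5553 + 11.9368
= 25.4921 m


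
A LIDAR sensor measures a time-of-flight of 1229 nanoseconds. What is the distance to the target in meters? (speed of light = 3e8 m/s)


tof = 1229 ns = 1.229e-06 s
dist = c * tof / 2
= 3e8 * 1.229e-06 / 2
= 184.35 m


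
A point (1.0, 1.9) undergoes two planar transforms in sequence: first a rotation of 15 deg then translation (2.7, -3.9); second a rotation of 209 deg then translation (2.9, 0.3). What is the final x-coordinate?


After transform 1:
x1 = cos(15)*1.0 - sin(15)*1.9 + 2.7 = 3.1742
y1 = sin(15)*1.0 + cos(15)*1.9 + -3.9 = -1.8059
After transform 2:
x2 = cos(209)*3.1742 - sin(209)*-1.8059 + 2.9
= -0.7517


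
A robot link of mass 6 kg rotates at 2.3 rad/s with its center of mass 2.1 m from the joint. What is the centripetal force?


F = m * omega^2 * r
= 6 * 2.3^2 * 2.1
= 6 * 5.29 * 2.1
= 66.654 N


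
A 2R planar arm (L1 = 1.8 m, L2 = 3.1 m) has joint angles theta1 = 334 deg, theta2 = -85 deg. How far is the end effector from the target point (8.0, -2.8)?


End effector via forward kinematics:
x = L1*cos(t1) + L2*cos(t1+t2) = 0.5069
y = L1*sin(t1) + L2*sin(t1+t2) = -3.6832
Distance to target:
d = sqrt((8.0 - 0.5069)^2 + (-2.8 - -3.6832)^2)
= sqrt(56.1467 + 0.78)
= 7.545 m


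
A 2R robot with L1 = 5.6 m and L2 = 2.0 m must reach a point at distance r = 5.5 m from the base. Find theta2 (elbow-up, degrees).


cos(theta2) = (r^2 - L1^2 - L2^2) / (2*L1*L2)
cos(theta2) = (30.25 - 31.36 - 4.0) / 22.4
cos(theta2) = -0.228125
theta2 = 103.1867 degrees


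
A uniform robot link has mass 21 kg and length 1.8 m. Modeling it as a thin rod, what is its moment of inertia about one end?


I = (1/3) * m * L^2
= (1/3) * 21 * 1.8^2
= 0.333333 * 21 * 3.24
= 22.68 kg*m^2


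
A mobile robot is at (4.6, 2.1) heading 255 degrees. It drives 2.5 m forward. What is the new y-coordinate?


y_new = y0 + d*sin(theta)
= 2.1 + 2.5*sin(255)
= 2.1 + -2.4148
= -0.3148


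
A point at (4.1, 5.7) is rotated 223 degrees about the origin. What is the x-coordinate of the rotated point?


x' = x*cos(theta) - y*sin(theta)
cos(223 deg) = -0.7314, sin(223 deg) = -0.682
x' = 4.1 * -0.7314 - 5.7 * -0.682
= -2.9986 - -3.8874
= 0.8888


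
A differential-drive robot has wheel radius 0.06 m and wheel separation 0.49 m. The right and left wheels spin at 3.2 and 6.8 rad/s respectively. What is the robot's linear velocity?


vR = r*wR = 0.06*3.2 = 0.192 m/s
vL = r*wL = 0.06*6.8 = 0.408 m/s
v = (vR+vL)/2 = 0.3 m/s
omega = (vR-vL)/L = -0.4408 rad/s
linear velocity = 0.3 m/s


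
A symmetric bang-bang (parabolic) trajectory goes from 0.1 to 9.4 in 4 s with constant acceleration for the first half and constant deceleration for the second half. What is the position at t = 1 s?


Symmetric rest-to-rest: each phase covers (pf-p0)/2 in time T/2. 0.5*a*(T/2)^2 = (pf-p0)/2 => a = 4*(pf-p0)/T^2
a = 4*(9.4-0.1)/4^2 = 2.325
t = 1 is in the acceleration phase (t <= T/2).
p = p0 + 0.5*a*t^2 = 0.1 + 0.5*2.325*1^2
= 1.2625


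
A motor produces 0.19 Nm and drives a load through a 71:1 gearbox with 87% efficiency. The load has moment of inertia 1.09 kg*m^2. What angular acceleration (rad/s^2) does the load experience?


tau_out = tau_motor * N * eta
= 0.19 * 71 * 0.87 = 11.7363 Nm
alpha = tau_out / I = 11.7363 / 1.09
= 10.7672 rad/s^2


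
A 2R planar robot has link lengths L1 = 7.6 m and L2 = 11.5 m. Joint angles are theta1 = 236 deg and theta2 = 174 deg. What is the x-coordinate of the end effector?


Convert angles to radians: theta1 = 4.119, theta2 = 3.0369
x = L1*cos(theta1) + L2*cos(theta1+theta2)
x = -4.2499 + 7.3921
x = 3.1422


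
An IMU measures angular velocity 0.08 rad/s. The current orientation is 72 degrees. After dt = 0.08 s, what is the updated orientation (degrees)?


delta_theta = w * dt = 0.08 * 0.08 = 0.0064 rad
= 0.3667 deg
theta_new = 72 + 0.3667 = 72.3667 deg


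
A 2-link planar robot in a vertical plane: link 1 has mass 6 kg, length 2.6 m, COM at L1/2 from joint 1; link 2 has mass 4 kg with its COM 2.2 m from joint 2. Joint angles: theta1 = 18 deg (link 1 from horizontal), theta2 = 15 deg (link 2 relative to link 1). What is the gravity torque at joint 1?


Horizontal distance from joint 1 to link-1 COM:
  x_c1 = (L1/2)*cos(t1) = 1.3 * 0.9511 = 1.2364 m
Horizontal distance from joint 1 to link-2 COM:
  x_c2 = L1*cos(t1) + Lc2*cos(t1+t2)
       = 2.6*0.9511 + 2.2*0.8387 = 4.3178 m
tau1 = m1*g*x_c1 + m2*g*x_c2
     = 6*9.81*1.2364 + 4*9.81*4.3178
     = 72.7729 + 169.4313
     = 242.2043 Nm


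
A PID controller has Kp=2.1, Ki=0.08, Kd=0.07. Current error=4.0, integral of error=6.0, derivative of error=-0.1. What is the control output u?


u = Kp*e + Ki*int(e) + Kd*de/dt
= 2.1*4.0 + 0.08*6.0 + 0.07*(-0.1)
= 8.4 + 0.48 + -0.007
= 8.873


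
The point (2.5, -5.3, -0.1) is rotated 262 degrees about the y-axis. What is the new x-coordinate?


Rotation about y-axis: x' = x*cos(theta) + z*sin(theta)
= 2.5 * -0.1392 + -0.1 * -0.9903
= -0.2489


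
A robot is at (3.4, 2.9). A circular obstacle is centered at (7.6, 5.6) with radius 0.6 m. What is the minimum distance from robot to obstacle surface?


center_dist = sqrt((3.4-7.6)^2 + (2.9-5.6)^2)
= sqrt(17.64 + 7.29)
= 4.993
min_dist = center_dist - radius = 4.993 - 0.6 = 4.393 m


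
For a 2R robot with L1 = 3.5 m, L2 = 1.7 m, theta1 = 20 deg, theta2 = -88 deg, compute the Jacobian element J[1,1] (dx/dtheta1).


J[1,1] = -L1*sin(t1) - L2*sin(t1+t2)
= -3.5*sin(20) - 1.7*sin(-68)
= 0.3791


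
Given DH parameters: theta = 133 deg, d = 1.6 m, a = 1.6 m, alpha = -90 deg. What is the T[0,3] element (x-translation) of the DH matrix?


T[0,3] = a * cos(theta)
= 1.6 * cos(133 deg)
= 1.6 * -0.682
= -1.0912


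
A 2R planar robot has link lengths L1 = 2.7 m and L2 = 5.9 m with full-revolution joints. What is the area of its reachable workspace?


r_max = L1 + L2 = 8.6 m
r_min = |L1 - L2| = 3.2 m
Area = pi*(r_max^2 - r_min^2)
= pi*(73.96 - 10.24)
= pi * 63.72
= 200.1823 m^2


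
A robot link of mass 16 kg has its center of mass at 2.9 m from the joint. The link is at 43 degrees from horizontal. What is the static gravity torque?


tau = m*g*L*cos(angle)
= 16 * 9.81 * 2.9 * cos(43 deg)
= 16 * 9.81 * 2.9 * 0.7314
= 332.9005 Nm


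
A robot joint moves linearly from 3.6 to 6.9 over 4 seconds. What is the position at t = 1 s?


s = t/T = 1/4 = 0.25
p(t) = p0 + (pf-p0)*s
= 3.6 + (6.9 - 3.6) * 0.25
= 4.425


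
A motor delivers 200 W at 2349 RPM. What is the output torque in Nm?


omega = 2349 * 2*pi/60 = 245.9867 rad/s
tau = P / omega = 200 / 245.9867
= 0.8131 Nm


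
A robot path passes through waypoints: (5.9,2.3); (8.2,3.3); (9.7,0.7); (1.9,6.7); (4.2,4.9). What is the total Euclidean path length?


Segment lengths:
  seg1 = sqrt((2.3)^2 + (1.0)^2) = 2.508
  seg2 = sqrt((1.5)^2 + (-2.6)^2) = 3.0017
  seg3 = sqrt((-7.8)^2 + (6.0)^2) = 9.8407
  seg4 = sqrt((2.3)^2 + (-1.8)^2) = 2.9206
Total = 18.271


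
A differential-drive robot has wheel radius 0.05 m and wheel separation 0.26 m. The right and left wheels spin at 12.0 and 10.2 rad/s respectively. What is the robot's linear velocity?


vR = r*wR = 0.05*12.0 = 0.6 m/s
vL = r*wL = 0.05*10.2 = 0.51 m/s
v = (vR+vL)/2 = 0.555 m/s
omega = (vR-vL)/L = 0.3462 rad/s
linear velocity = 0.555 m/s


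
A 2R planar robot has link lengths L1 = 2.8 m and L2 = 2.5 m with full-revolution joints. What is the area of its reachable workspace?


r_max = L1 + L2 = 5.3 m
r_min = |L1 - L2| = 0.3 m
Area = pi*(r_max^2 - r_min^2)
= pi*(28.09 - 0.09)
= pi * 28.0
= 87.9646 m^2


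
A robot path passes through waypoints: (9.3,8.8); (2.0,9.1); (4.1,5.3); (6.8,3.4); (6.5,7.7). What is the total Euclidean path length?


Segment lengths:
  seg1 = sqrt((-7.3)^2 + (0.3)^2) = 7.3062
  seg2 = sqrt((2.1)^2 + (-3.8)^2) = 4.3417
  seg3 = sqrt((2.7)^2 + (-1.9)^2) = 3.3015
  seg4 = sqrt((-0.3)^2 + (4.3)^2) = 4.3105
Total = 19.2598


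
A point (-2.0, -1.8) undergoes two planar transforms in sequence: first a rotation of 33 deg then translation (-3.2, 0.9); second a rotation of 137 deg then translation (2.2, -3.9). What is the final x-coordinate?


After transform 1:
x1 = cos(33)*-2.0 - sin(33)*-1.8 + -3.2 = -3.897
y1 = sin(33)*-2.0 + cos(33)*-1.8 + 0.9 = -1.6989
After transform 2:
x2 = cos(137)*-3.897 - sin(137)*-1.6989 + 2.2
= 6.2087


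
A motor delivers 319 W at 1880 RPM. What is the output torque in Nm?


omega = 1880 * 2*pi/60 = 196.8731 rad/s
tau = P / omega = 319 / 196.8731
= 1.6203 Nm


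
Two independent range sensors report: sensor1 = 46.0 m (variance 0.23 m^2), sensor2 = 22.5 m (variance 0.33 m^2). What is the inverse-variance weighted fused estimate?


w1 = (1/var1) / (1/var1 + 1/var2)
   = 4.3478 / (4.3478 + 3.0303) = 0.5893
w2 = 1 - w1 = 0.4107
fused = w1*s1 + w2*s2 = 27.1071 + 9.2411
= 36.3482 m


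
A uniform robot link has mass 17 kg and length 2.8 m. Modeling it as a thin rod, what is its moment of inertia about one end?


I = (1/3) * m * L^2
= (1/3) * 17 * 2.8^2
= 0.333333 * 17 * 7.84
= 44.4267 kg*m^2


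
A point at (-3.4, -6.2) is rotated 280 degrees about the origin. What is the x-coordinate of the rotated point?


x' = x*cos(theta) - y*sin(theta)
cos(280 deg) = 0.1736, sin(280 deg) = -0.9848
x' = -3.4 * 0.1736 - -6.2 * -0.9848
= -0.5904 - 6.1058
= -6.6962


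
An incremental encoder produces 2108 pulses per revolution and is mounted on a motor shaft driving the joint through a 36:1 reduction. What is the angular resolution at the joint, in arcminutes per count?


counts per rev = 2108
effective counts at joint = 2108 * 36 = 75888
resolution = 360*60 / 75888
= 0.2846 arcmin/count


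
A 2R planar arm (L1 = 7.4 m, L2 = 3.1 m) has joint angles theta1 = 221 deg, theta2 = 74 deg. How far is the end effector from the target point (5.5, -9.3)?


End effector via forward kinematics:
x = L1*cos(t1) + L2*cos(t1+t2) = -4.2747
y = L1*sin(t1) + L2*sin(t1+t2) = -7.6644
Distance to target:
d = sqrt((5.5 - -4.2747)^2 + (-9.3 - -7.6644)^2)
= sqrt(95.5454 + 2.6752)
= 9.9106 m


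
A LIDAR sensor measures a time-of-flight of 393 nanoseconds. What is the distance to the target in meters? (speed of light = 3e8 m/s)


tof = 393 ns = 3.93e-07 s
dist = c * tof / 2
= 3e8 * 3.93e-07 / 2
= 58.95 m


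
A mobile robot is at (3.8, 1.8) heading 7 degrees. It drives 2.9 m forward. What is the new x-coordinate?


x_new = x0 + d*cos(theta)
= 3.8 + 2.9*cos(7)
= 3.8 + 2.8784
= 6.6784


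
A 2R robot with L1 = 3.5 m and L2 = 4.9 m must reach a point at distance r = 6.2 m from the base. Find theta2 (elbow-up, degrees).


cos(theta2) = (r^2 - L1^2 - L2^2) / (2*L1*L2)
cos(theta2) = (38.44 - 12.25 - 24.01) / 34.3
cos(theta2) = 0.063557
theta2 = 86.356 degrees


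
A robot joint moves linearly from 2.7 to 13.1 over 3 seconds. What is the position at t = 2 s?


s = t/T = 2/3 = 0.6667
p(t) = p0 + (pf-p0)*s
= 2.7 + (13.1 - 2.7) * 0.6667
= 9.6333


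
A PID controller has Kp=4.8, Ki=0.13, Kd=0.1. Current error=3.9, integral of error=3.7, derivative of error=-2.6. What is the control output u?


u = Kp*e + Ki*int(e) + Kd*de/dt
= 4.8*3.9 + 0.13*3.7 + 0.1*(-2.6)
= 18.72 + 0.481 + -0.26
= 18.941


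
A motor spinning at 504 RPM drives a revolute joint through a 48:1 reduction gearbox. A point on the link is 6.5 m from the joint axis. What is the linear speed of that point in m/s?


omega_motor = 504 * 2*pi/60 = 52.7788 rad/s
omega_joint = omega_motor / 48 = 1.0996 rad/s
v = omega_joint * r = 1.0996 * 6.5
= 7.1471 m/s


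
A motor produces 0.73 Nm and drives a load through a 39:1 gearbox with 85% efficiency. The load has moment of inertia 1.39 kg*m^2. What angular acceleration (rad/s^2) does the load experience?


tau_out = tau_motor * N * eta
= 0.73 * 39 * 0.85 = 24.1995 Nm
alpha = tau_out / I = 24.1995 / 1.39
= 17.4097 rad/s^2


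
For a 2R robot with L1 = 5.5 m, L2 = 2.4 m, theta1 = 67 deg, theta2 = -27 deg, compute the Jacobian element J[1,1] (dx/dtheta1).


J[1,1] = -L1*sin(t1) - L2*sin(t1+t2)
= -5.5*sin(67) - 2.4*sin(40)
= -6.6055


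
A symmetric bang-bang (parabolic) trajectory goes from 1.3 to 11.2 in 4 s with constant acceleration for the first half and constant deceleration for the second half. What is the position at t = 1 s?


Symmetric rest-to-rest: each phase covers (pf-p0)/2 in time T/2. 0.5*a*(T/2)^2 = (pf-p0)/2 => a = 4*(pf-p0)/T^2
a = 4*(11.2-1.3)/4^2 = 2.475
t = 1 is in the acceleration phase (t <= T/2).
p = p0 + 0.5*a*t^2 = 1.3 + 0.5*2.475*1^2
= 2.5375


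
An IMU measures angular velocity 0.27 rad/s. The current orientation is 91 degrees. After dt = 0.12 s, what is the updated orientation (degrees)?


delta_theta = w * dt = 0.27 * 0.12 = 0.0324 rad
= 1.8564 deg
theta_new = 91 + 1.8564 = 92.8564 deg


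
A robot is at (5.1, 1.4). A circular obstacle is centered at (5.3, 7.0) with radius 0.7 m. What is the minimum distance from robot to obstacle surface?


center_dist = sqrt((5.1-5.3)^2 + (1.4-7.0)^2)
= sqrt(0.04 + 31.36)
= 5.6036
min_dist = center_dist - radius = 5.6036 - 0.7 = 4.9036 m


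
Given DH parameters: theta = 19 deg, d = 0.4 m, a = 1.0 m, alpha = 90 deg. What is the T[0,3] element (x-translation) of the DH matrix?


T[0,3] = a * cos(theta)
= 1.0 * cos(19 deg)
= 1.0 * 0.9455
= 0.9455


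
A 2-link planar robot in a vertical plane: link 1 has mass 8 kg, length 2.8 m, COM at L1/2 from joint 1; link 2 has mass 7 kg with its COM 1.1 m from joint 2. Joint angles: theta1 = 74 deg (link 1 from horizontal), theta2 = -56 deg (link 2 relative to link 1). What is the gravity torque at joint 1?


Horizontal distance from joint 1 to link-1 COM:
  x_c1 = (L1/2)*cos(t1) = 1.4 * 0.2756 = 0.3859 m
Horizontal distance from joint 1 to link-2 COM:
  x_c2 = L1*cos(t1) + Lc2*cos(t1+t2)
       = 2.8*0.2756 + 1.1*0.9511 = 1.8179 m
tau1 = m1*g*x_c1 + m2*g*x_c2
     = 8*9.81*0.3859 + 7*9.81*1.8179
     = 30.2848 + 124.8384
     = 155.1232 Nm


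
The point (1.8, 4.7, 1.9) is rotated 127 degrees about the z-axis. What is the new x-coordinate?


Rotation about z-axis: x' = x*cos(theta) - y*sin(theta)
= 1.8 * -0.6018 - 4.7 * 0.7986
= -4.8369


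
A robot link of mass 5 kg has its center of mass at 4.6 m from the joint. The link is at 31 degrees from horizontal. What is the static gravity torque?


tau = m*g*L*cos(angle)
= 5 * 9.81 * 4.6 * cos(31 deg)
= 5 * 9.81 * 4.6 * 0.8572
= 193.4027 Nm


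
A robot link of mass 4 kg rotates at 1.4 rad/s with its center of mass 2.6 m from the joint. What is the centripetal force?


F = m * omega^2 * r
= 4 * 1.4^2 * 2.6
= 4 * 1.96 * 2.6
= 20.384 N


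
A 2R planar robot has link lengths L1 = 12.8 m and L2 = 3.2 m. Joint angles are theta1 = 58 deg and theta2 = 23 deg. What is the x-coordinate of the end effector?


Convert angles to radians: theta1 = 1.0123, theta2 = 0.4014
x = L1*cos(theta1) + L2*cos(theta1+theta2)
x = 6.783 + 0.5006
x = 7.2836


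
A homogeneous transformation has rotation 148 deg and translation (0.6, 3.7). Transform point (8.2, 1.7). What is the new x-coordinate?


x' = cos(theta)*px - sin(theta)*py + tx
= -0.848*8.2 - 0.5299*1.7 + 0.6
= -7.2549


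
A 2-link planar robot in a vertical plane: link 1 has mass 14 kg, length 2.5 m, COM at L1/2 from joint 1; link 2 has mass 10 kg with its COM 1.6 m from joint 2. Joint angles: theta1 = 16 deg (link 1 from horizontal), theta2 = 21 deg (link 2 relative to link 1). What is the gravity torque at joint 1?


Horizontal distance from joint 1 to link-1 COM:
  x_c1 = (L1/2)*cos(t1) = 1.25 * 0.9613 = 1.2016 m
Horizontal distance from joint 1 to link-2 COM:
  x_c2 = L1*cos(t1) + Lc2*cos(t1+t2)
       = 2.5*0.9613 + 1.6*0.7986 = 3.681 m
tau1 = m1*g*x_c1 + m2*g*x_c2
     = 14*9.81*1.2016 + 10*9.81*3.681
     = 165.0246 + 361.1033
     = 526.1279 Nm


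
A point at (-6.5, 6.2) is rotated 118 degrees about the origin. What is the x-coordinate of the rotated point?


x' = x*cos(theta) - y*sin(theta)
cos(118 deg) = -0.4695, sin(118 deg) = 0.8829
x' = -6.5 * -0.4695 - 6.2 * 0.8829
= 3.0516 - 5.4743
= -2.4227


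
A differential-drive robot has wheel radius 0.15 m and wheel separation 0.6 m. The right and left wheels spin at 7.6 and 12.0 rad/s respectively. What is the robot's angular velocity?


vR = r*wR = 0.15*7.6 = 1.14 m/s
vL = r*wL = 0.15*12.0 = 1.8 m/s
v = (vR+vL)/2 = 1.47 m/s
omega = (vR-vL)/L = -1.1 rad/s
angular velocity = -1.1 rad/s


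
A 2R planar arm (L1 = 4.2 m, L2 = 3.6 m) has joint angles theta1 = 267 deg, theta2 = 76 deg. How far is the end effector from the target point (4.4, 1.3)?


End effector via forward kinematics:
x = L1*cos(t1) + L2*cos(t1+t2) = 3.2229
y = L1*sin(t1) + L2*sin(t1+t2) = -5.2468
Distance to target:
d = sqrt((4.4 - 3.2229)^2 + (1.3 - -5.2468)^2)
= sqrt(1.3856 + 42.8604)
= 6.6518 m


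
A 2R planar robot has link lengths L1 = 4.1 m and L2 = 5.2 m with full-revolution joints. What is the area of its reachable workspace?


r_max = L1 + L2 = 9.3 m
r_min = |L1 - L2| = 1.1 m
Area = pi*(r_max^2 - r_min^2)
= pi*(86.49 - 1.21)
= pi * 85.28
= 267.915 m^2


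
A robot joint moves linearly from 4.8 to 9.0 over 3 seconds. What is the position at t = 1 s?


s = t/T = 1/3 = 0.3333
p(t) = p0 + (pf-p0)*s
= 4.8 + (9.0 - 4.8) * 0.3333
= 6.2


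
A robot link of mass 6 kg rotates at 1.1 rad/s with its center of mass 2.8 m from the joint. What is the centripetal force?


F = m * omega^2 * r
= 6 * 1.1^2 * 2.8
= 6 * 1.21 * 2.8
= 20.328 N


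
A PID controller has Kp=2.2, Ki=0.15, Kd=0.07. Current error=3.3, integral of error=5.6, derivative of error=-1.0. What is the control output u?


u = Kp*e + Ki*int(e) + Kd*de/dt
= 2.2*3.3 + 0.15*5.6 + 0.07*(-1.0)
= 7.26 + 0.84 + -0.07
= 8.03


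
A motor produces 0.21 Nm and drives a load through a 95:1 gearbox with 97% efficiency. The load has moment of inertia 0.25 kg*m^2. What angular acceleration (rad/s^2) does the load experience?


tau_out = tau_motor * N * eta
= 0.21 * 95 * 0.97 = 19.3515 Nm
alpha = tau_out / I = 19.3515 / 0.25
= 77.406 rad/s^2


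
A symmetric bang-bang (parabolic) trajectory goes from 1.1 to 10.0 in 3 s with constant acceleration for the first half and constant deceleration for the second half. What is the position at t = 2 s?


Symmetric rest-to-rest: each phase covers (pf-p0)/2 in time T/2. 0.5*a*(T/2)^2 = (pf-p0)/2 => a = 4*(pf-p0)/T^2
a = 4*(10.0-1.1)/3^2 = 3.9556
t = 2 is in the deceleration phase (t > T/2).
p = pf - 0.5*a*(T-t)^2 = 10.0 - 0.5*3.9556*1^2
= 8.0222


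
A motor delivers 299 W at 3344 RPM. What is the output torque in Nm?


omega = 3344 * 2*pi/60 = 350.1829 rad/s
tau = P / omega = 299 / 350.1829
= 0.8538 Nm


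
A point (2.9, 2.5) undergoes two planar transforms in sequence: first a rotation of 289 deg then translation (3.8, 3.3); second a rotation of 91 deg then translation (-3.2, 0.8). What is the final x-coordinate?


After transform 1:
x1 = cos(289)*2.9 - sin(289)*2.5 + 3.8 = 7.1079
y1 = sin(289)*2.9 + cos(289)*2.5 + 3.3 = 1.3719
After transform 2:
x2 = cos(91)*7.1079 - sin(91)*1.3719 + -3.2
= -4.6958


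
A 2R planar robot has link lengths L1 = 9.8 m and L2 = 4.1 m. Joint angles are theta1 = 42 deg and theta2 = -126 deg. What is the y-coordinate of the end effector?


Convert angles to radians: theta1 = 0.733, theta2 = -2.1991
y = L1*sin(theta1) + L2*sin(theta1+theta2)
y = 6.5575 + -4.0775
y = 2.4799


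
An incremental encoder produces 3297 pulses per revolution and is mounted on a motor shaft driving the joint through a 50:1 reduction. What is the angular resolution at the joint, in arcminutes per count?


counts per rev = 3297
effective counts at joint = 3297 * 50 = 164850
resolution = 360*60 / 164850
= 0.131 arcmin/count


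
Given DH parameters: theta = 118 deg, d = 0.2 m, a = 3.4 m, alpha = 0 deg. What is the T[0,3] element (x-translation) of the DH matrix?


T[0,3] = a * cos(theta)
= 3.4 * cos(118 deg)
= 3.4 * -0.4695
= -1.5962


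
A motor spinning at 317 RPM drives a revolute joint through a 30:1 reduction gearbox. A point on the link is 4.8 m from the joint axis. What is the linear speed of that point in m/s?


omega_motor = 317 * 2*pi/60 = 33.1962 rad/s
omega_joint = omega_motor / 30 = 1.1065 rad/s
v = omega_joint * r = 1.1065 * 4.8
= 5.3114 m/s


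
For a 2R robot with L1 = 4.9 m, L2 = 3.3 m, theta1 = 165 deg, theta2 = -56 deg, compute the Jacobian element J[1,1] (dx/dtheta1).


J[1,1] = -L1*sin(t1) - L2*sin(t1+t2)
= -4.9*sin(165) - 3.3*sin(109)
= -4.3884


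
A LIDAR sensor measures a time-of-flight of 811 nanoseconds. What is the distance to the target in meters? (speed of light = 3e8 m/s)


tof = 811 ns = 8.11e-07 s
dist = c * tof / 2
= 3e8 * 8.11e-07 / 2
= 121.65 m


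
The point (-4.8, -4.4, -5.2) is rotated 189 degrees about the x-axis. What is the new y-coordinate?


Rotation about x-axis: y' = y*cos(theta) - z*sin(theta)
= -4.4 * -0.9877 - -5.2 * -0.1564
= 3.5324


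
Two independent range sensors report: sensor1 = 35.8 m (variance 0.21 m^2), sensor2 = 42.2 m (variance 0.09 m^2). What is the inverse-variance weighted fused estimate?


w1 = (1/var1) / (1/var1 + 1/var2)
   = 4.7619 / (4.7619 + 11.1111) = 0.3
w2 = 1 - w1 = 0.7
fused = w1*s1 + w2*s2 = 10.74 + 29.54
= 40.28 m


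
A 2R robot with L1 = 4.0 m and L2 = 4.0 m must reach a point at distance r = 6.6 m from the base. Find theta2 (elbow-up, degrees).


cos(theta2) = (r^2 - L1^2 - L2^2) / (2*L1*L2)
cos(theta2) = (43.56 - 16.0 - 16.0) / 32.0
cos(theta2) = 0.36125
theta2 = 68.823 degrees


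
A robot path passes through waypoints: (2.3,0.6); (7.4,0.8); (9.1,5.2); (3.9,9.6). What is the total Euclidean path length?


Segment lengths:
  seg1 = sqrt((5.1)^2 + (0.2)^2) = 5.1039
  seg2 = sqrt((1.7)^2 + (4.4)^2) = 4.717
  seg3 = sqrt((-5.2)^2 + (4.4)^2) = 6.8118
Total = 16.6327


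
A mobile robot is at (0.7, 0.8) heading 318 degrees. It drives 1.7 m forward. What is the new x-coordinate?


x_new = x0 + d*cos(theta)
= 0.7 + 1.7*cos(318)
= 0.7 + 1.2633
= 1.9633


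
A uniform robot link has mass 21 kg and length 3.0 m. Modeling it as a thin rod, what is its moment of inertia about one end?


I = (1/3) * m * L^2
= (1/3) * 21 * 3.0^2
= 0.333333 * 21 * 9.0
= 63.0 kg*m^2


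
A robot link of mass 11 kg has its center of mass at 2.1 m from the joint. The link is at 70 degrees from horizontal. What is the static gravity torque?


tau = m*g*L*cos(angle)
= 11 * 9.81 * 2.1 * cos(70 deg)
= 11 * 9.81 * 2.1 * 0.342
= 77.5055 Nm


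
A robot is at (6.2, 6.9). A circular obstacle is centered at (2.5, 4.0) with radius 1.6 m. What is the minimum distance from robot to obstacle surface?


center_dist = sqrt((6.2-2.5)^2 + (6.9-4.0)^2)
= sqrt(13.69 + 8.41)
= 4.7011
min_dist = center_dist - radius = 4.7011 - 1.6 = 3.1011 m


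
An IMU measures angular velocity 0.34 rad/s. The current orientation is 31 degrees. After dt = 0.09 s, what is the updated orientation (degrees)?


delta_theta = w * dt = 0.34 * 0.09 = 0.0306 rad
= 1.7533 deg
theta_new = 31 + 1.7533 = 32.7533 deg


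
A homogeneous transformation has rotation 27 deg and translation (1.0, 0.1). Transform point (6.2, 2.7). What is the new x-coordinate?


x' = cos(theta)*px - sin(theta)*py + tx
= 0.891*6.2 - 0.454*2.7 + 1.0
= 5.2985


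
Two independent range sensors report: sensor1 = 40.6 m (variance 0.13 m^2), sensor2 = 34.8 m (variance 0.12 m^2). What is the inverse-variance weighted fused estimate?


w1 = (1/var1) / (1/var1 + 1/var2)
   = 7.6923 / (7.6923 + 8.3333) = 0.48
w2 = 1 - w1 = 0.52
fused = w1*s1 + w2*s2 = 19.488 + 18.096
= 37.584 m


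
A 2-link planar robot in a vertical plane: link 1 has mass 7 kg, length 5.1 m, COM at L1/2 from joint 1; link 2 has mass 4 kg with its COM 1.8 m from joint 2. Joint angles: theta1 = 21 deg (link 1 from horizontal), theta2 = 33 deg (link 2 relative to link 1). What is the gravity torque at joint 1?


Horizontal distance from joint 1 to link-1 COM:
  x_c1 = (L1/2)*cos(t1) = 2.55 * 0.9336 = 2.3806 m
Horizontal distance from joint 1 to link-2 COM:
  x_c2 = L1*cos(t1) + Lc2*cos(t1+t2)
       = 5.1*0.9336 + 1.8*0.5878 = 5.8193 m
tau1 = m1*g*x_c1 + m2*g*x_c2
     = 7*9.81*2.3806 + 4*9.81*5.8193
     = 163.4779 + 228.3483
     = 391.8262 Nm


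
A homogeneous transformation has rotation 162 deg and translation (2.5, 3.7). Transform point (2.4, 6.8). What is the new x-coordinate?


x' = cos(theta)*px - sin(theta)*py + tx
= -0.9511*2.4 - 0.309*6.8 + 2.5
= -1.8839


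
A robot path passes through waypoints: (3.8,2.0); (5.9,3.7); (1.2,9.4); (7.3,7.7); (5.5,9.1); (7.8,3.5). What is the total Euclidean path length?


Segment lengths:
  seg1 = sqrt((2.1)^2 + (1.7)^2) = 2.7019
  seg2 = sqrt((-4.7)^2 + (5.7)^2) = 7.3878
  seg3 = sqrt((6.1)^2 + (-1.7)^2) = 6.3325
  seg4 = sqrt((-1.8)^2 + (1.4)^2) = 2.2804
  seg5 = sqrt((2.3)^2 + (-5.6)^2) = 6.0539
Total = 24.7564


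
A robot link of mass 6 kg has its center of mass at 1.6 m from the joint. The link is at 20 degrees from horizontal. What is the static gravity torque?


tau = m*g*L*cos(angle)
= 6 * 9.81 * 1.6 * cos(20 deg)
= 6 * 9.81 * 1.6 * 0.9397
= 88.4965 Nm


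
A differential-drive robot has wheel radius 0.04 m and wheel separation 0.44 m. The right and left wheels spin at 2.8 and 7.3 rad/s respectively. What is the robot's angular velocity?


vR = r*wR = 0.04*2.8 = 0.112 m/s
vL = r*wL = 0.04*7.3 = 0.292 m/s
v = (vR+vL)/2 = 0.202 m/s
omega = (vR-vL)/L = -0.4091 rad/s
angular velocity = -0.4091 rad/s


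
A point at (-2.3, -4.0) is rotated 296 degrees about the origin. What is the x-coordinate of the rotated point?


x' = x*cos(theta) - y*sin(theta)
cos(296 deg) = 0.4384, sin(296 deg) = -0.8988
x' = -2.3 * 0.4384 - -4.0 * -0.8988
= -1.0083 - 3.5952
= -4.6034


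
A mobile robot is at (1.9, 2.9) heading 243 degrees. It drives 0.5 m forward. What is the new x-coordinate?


x_new = x0 + d*cos(theta)
= 1.9 + 0.5*cos(243)
= 1.9 + -0.227
= 1.673


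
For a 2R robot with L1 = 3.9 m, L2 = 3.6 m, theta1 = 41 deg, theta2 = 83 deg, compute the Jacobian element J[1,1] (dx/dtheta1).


J[1,1] = -L1*sin(t1) - L2*sin(t1+t2)
= -3.9*sin(41) - 3.6*sin(124)
= -5.5432


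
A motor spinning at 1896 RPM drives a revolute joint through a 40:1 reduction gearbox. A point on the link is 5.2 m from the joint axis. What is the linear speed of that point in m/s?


omega_motor = 1896 * 2*pi/60 = 198.5487 rad/s
omega_joint = omega_motor / 40 = 4.9637 rad/s
v = omega_joint * r = 4.9637 * 5.2
= 25.8113 m/s


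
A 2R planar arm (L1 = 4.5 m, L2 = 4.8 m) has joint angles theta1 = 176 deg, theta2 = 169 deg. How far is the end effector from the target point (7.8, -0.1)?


End effector via forward kinematics:
x = L1*cos(t1) + L2*cos(t1+t2) = 0.1474
y = L1*sin(t1) + L2*sin(t1+t2) = -0.9284
Distance to target:
d = sqrt((7.8 - 0.1474)^2 + (-0.1 - -0.9284)^2)
= sqrt(58.5622 + 0.6863)
= 7.6973 m


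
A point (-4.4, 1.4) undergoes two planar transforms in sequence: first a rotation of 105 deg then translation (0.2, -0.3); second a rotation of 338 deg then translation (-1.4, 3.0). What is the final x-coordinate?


After transform 1:
x1 = cos(105)*-4.4 - sin(105)*1.4 + 0.2 = -0.0135
y1 = sin(105)*-4.4 + cos(105)*1.4 + -0.3 = -4.9124
After transform 2:
x2 = cos(338)*-0.0135 - sin(338)*-4.9124 + -1.4
= -3.2527


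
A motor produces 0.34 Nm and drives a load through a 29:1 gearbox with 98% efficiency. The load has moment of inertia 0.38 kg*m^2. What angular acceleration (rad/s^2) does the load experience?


tau_out = tau_motor * N * eta
= 0.34 * 29 * 0.98 = 9.6628 Nm
alpha = tau_out / I = 9.6628 / 0.38
= 25.4284 rad/s^2


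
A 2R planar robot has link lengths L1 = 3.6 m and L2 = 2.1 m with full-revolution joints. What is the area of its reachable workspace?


r_max = L1 + L2 = 5.7 m
r_min = |L1 - L2| = 1.5 m
Area = pi*(r_max^2 - r_min^2)
= pi*(32.49 - 2.25)
= pi * 30.24
= 95.0018 m^2


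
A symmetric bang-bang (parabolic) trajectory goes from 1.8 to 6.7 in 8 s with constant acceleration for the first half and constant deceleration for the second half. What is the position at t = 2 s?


Symmetric rest-to-rest: each phase covers (pf-p0)/2 in time T/2. 0.5*a*(T/2)^2 = (pf-p0)/2 => a = 4*(pf-p0)/T^2
a = 4*(6.7-1.8)/8^2 = 0.3063
t = 2 is in the acceleration phase (t <= T/2).
p = p0 + 0.5*a*t^2 = 1.8 + 0.5*0.3063*2^2
= 2.4125


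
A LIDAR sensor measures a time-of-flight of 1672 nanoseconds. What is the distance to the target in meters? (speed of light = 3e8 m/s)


tof = 1672 ns = 1.672e-06 s
dist = c * tof / 2
= 3e8 * 1.672e-06 / 2
= 250.8 m


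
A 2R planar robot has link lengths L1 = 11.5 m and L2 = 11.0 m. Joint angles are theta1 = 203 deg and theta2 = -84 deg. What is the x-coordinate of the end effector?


Convert angles to radians: theta1 = 3.543, theta2 = -1.4661
x = L1*cos(theta1) + L2*cos(theta1+theta2)
x = -10.5858 + -5.3329
x = -15.9187


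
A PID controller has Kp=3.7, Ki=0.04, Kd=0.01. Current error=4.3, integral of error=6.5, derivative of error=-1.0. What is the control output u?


u = Kp*e + Ki*int(e) + Kd*de/dt
= 3.7*4.3 + 0.04*6.5 + 0.01*(-1.0)
= 15.91 + 0.26 + -0.01
= 16.16


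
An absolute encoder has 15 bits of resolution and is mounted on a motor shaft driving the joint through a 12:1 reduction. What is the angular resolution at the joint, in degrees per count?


counts = 2^15 = 32768
effective counts at joint = 32768 * 12 = 393216
resolution = 360 / 393216
= 9.1553e-04 deg/count


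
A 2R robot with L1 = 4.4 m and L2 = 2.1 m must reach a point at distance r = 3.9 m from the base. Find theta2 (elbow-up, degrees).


cos(theta2) = (r^2 - L1^2 - L2^2) / (2*L1*L2)
cos(theta2) = (15.21 - 19.36 - 4.41) / 18.48
cos(theta2) = -0.463203
theta2 = 117.594 degrees


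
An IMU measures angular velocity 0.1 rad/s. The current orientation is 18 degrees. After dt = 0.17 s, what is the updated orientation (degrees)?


delta_theta = w * dt = 0.1 * 0.17 = 0.017 rad
= 0.974 deg
theta_new = 18 + 0.974 = 18.974 deg


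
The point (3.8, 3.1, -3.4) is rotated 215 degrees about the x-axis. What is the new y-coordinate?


Rotation about x-axis: y' = y*cos(theta) - z*sin(theta)
= 3.1 * -0.8192 - -3.4 * -0.5736
= -4.4895


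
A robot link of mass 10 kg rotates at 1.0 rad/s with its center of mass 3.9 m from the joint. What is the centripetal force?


F = m * omega^2 * r
= 10 * 1.0^2 * 3.9
= 10 * 1.0 * 3.9
= 39.0 N


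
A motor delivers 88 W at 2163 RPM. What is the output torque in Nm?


omega = 2163 * 2*pi/60 = 226.5088 rad/s
tau = P / omega = 88 / 226.5088
= 0.3885 Nm


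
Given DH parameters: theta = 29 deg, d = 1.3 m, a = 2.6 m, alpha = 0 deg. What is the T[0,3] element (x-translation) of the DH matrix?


T[0,3] = a * cos(theta)
= 2.6 * cos(29 deg)
= 2.6 * 0.8746
= 2.274


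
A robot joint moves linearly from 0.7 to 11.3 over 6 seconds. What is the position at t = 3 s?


s = t/T = 3/6 = 0.5
p(t) = p0 + (pf-p0)*s
= 0.7 + (11.3 - 0.7) * 0.5
= 6.0


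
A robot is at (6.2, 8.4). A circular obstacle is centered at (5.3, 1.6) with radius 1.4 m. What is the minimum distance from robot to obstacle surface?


center_dist = sqrt((6.2-5.3)^2 + (8.4-1.6)^2)
= sqrt(0.81 + 46.24)
= 6.8593
min_dist = center_dist - radius = 6.8593 - 1.4 = 5.4593 m


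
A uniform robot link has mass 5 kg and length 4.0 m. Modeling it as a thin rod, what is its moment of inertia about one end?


I = (1/3) * m * L^2
= (1/3) * 5 * 4.0^2
= 0.333333 * 5 * 16.0
= 26.6667 kg*m^2


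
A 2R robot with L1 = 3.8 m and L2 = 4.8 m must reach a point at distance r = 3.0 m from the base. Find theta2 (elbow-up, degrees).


cos(theta2) = (r^2 - L1^2 - L2^2) / (2*L1*L2)
cos(theta2) = (9.0 - 14.44 - 23.04) / 36.48
cos(theta2) = -0.780702
theta2 = 141.3249 degrees


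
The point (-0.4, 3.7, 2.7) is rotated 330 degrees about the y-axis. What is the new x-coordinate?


Rotation about y-axis: x' = x*cos(theta) + z*sin(theta)
= -0.4 * 0.866 + 2.7 * -0.5
= -1.6964


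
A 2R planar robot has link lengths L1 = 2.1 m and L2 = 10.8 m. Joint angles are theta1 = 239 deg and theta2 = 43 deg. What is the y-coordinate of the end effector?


Convert angles to radians: theta1 = 4.1713, theta2 = 0.7505
y = L1*sin(theta1) + L2*sin(theta1+theta2)
y = -1.8001 + -10.564
y = -12.364


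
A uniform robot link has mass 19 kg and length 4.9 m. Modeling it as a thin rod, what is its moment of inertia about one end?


I = (1/3) * m * L^2
= (1/3) * 19 * 4.9^2
= 0.333333 * 19 * 24.01
= 152.0633 kg*m^2


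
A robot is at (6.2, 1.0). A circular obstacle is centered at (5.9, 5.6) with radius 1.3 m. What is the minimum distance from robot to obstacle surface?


center_dist = sqrt((6.2-5.9)^2 + (1.0-5.6)^2)
= sqrt(0.09 + 21.16)
= 4.6098
min_dist = center_dist - radius = 4.6098 - 1.3 = 3.3098 m


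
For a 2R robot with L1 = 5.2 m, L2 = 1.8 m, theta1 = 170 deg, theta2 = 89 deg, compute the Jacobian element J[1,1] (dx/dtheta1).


J[1,1] = -L1*sin(t1) - L2*sin(t1+t2)
= -5.2*sin(170) - 1.8*sin(259)
= 0.864


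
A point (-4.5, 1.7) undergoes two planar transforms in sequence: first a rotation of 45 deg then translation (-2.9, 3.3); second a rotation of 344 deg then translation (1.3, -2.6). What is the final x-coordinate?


After transform 1:
x1 = cos(45)*-4.5 - sin(45)*1.7 + -2.9 = -7.2841
y1 = sin(45)*-4.5 + cos(45)*1.7 + 3.3 = 1.3201
After transform 2:
x2 = cos(344)*-7.2841 - sin(344)*1.3201 + 1.3
= -5.338


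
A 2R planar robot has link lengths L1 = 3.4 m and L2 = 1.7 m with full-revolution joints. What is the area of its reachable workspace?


r_max = L1 + L2 = 5.1 m
r_min = |L1 - L2| = 1.7 m
Area = pi*(r_max^2 - r_min^2)
= pi*(26.01 - 2.89)
= pi * 23.12
= 72.6336 m^2


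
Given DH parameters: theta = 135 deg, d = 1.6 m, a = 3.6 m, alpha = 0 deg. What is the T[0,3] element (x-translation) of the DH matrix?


T[0,3] = a * cos(theta)
= 3.6 * cos(135 deg)
= 3.6 * -0.7071
= -2.5456


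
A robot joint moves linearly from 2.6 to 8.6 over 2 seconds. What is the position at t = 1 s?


s = t/T = 1/2 = 0.5
p(t) = p0 + (pf-p0)*s
= 2.6 + (8.6 - 2.6) * 0.5
= 5.6


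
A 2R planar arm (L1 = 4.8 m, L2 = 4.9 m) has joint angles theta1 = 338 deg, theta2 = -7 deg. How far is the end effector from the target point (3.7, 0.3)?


End effector via forward kinematics:
x = L1*cos(t1) + L2*cos(t1+t2) = 8.7361
y = L1*sin(t1) + L2*sin(t1+t2) = -4.1737
Distance to target:
d = sqrt((3.7 - 8.7361)^2 + (0.3 - -4.1737)^2)
= sqrt(25.3625 + 20.0138)
= 6.7362 m


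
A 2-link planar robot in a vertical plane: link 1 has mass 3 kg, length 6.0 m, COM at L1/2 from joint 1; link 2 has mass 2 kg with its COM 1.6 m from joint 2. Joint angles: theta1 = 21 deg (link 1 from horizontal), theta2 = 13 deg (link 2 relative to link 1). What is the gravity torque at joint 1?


Horizontal distance from joint 1 to link-1 COM:
  x_c1 = (L1/2)*cos(t1) = 3.0 * 0.9336 = 2.8007 m
Horizontal distance from joint 1 to link-2 COM:
  x_c2 = L1*cos(t1) + Lc2*cos(t1+t2)
       = 6.0*0.9336 + 1.6*0.829 = 6.9279 m
tau1 = m1*g*x_c1 + m2*g*x_c2
     = 3*9.81*2.8007 + 2*9.81*6.9279
     = 82.4258 + 135.9262
     = 218.3521 Nm


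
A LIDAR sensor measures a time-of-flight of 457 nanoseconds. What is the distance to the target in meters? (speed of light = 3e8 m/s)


tof = 457 ns = 4.57e-07 s
dist = c * tof / 2
= 3e8 * 4.57e-07 / 2
= 68.55 m


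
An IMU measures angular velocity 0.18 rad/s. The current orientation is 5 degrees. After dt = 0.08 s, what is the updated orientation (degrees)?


delta_theta = w * dt = 0.18 * 0.08 = 0.0144 rad
= 0.8251 deg
theta_new = 5 + 0.8251 = 5.8251 deg


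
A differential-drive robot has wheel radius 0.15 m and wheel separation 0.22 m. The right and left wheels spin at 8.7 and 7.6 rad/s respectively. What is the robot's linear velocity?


vR = r*wR = 0.15*8.7 = 1.305 m/s
vL = r*wL = 0.15*7.6 = 1.14 m/s
v = (vR+vL)/2 = 1.2225 m/s
omega = (vR-vL)/L = 0.75 rad/s
linear velocity = 1.2225 m/s


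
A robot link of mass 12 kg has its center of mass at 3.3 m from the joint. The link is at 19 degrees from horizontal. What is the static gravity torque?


tau = m*g*L*cos(angle)
= 12 * 9.81 * 3.3 * cos(19 deg)
= 12 * 9.81 * 3.3 * 0.9455
= 367.3113 Nm


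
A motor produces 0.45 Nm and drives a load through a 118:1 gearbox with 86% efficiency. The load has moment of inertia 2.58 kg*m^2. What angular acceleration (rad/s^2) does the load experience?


tau_out = tau_motor * N * eta
= 0.45 * 118 * 0.86 = 45.666 Nm
alpha = tau_out / I = 45.666 / 2.58
= 17.7 rad/s^2
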